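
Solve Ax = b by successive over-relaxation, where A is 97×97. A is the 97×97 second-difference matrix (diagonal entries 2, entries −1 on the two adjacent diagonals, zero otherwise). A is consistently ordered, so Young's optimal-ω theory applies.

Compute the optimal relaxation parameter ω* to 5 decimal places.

spectrum of D⁻¹(L+U) = {cos(kπ/98) : 1≤k≤97}; ρ_J = cos(π/98) = 0.99949.
root = sin(π/98) = 0.032052  (since 1−cos² = sin²).
ω* = 2/(1 + 0.032052) = 2/1.032052 = 1.93789.
ρ_SOR = ω* − 1 = 1.93789 − 1 = 0.93789.

ω* = 1.93789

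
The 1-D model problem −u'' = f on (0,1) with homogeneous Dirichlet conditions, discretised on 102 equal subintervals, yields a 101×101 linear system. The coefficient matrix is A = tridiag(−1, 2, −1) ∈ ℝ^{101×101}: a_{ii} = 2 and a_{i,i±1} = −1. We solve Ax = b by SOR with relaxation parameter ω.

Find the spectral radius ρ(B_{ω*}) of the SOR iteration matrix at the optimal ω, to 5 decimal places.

ρ_J = max_k |cos(kπ/102)| = cos(π/102) = 0.99953
1 − cos²(π/102) = sin²(π/102) ⇒ √(1−ρ_J²) = sin(π/102) = 0.030795.
Young: ω* = 2/(1+√(1−ρ_J²)) = 2/(1+0.030795) = 2/1.030795 = 1.94025.
At ω = 1.94025 every |λ(B_ω)| = ω−1, so ρ_SOR = 0.94025.

ρ_SOR = 0.94025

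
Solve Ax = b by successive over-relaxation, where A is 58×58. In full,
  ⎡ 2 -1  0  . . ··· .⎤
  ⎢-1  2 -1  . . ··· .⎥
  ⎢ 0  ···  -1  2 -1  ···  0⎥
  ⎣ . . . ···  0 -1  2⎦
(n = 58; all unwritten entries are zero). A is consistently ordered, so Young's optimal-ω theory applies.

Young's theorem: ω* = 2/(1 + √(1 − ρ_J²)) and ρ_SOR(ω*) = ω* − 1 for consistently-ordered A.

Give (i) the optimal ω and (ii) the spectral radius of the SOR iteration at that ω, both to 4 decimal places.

ω* = 1.8989, ρ_SOR = 0.8989

[ρ_J] n=58: ρ(B_J) = cos(π/(n+1)) = cos(π/59) = 0.9986.
1 − cos²(π/59) = sin²(π/59) ⇒ √(1−ρ_J²) = sin(π/59) = 0.05322.
ω* = 2/(1+0.05322) = 1.8989
ρ(B_{ω*}) = ω*−1 = 0.8989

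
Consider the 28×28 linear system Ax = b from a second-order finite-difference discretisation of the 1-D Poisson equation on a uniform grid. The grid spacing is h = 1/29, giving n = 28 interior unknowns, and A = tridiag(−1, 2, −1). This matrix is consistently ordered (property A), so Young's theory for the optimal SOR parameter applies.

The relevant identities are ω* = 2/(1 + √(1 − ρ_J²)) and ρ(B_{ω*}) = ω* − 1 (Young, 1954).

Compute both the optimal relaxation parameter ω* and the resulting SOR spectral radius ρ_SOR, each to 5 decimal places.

½·tridiag(1,0,1) at n=28: λ_k = cos(kπ/29); max |λ| at k=1 ⇒ ρ_J = cos(π/29) ≈ 0.99414.
√(1 − cos²(π/29)) = sin(π/29) ≈ 0.108119.
[ω*] 2 ÷ (1 + 0.108119) = 2 ÷ 1.108119 = 1.80486.
ρ_SOR = ω* − 1 ≈ 0.80486.

ω* = 1.80486, ρ_SOR = 0.80486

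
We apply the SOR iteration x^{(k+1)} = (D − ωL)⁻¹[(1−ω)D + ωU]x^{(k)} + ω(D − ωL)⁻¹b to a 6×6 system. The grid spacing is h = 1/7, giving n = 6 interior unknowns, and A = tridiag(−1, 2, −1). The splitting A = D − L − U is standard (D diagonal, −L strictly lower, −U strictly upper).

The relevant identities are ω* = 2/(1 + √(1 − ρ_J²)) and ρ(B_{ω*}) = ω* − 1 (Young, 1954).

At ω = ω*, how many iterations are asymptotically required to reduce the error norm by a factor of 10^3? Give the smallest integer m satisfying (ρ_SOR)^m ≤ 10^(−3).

With n=6, ρ(Jacobi) = cos(π/7) = 0.9009689.
1 − cos²(π/7) = sin²(π/7) ⇒ √(1−ρ_J²) = sin(π/7) = 0.4338837.
ω* = 2/(1+0.4338837) = 1.3948133
ρ(B_{ω*}) = ω*−1 = 0.3948133
3·ln10 = 6.90776; −ln(0.3948133) = 0.929342; m = ⌈6.90776/0.929342⌉ = ⌈7.433⌉ = 8.

m = 8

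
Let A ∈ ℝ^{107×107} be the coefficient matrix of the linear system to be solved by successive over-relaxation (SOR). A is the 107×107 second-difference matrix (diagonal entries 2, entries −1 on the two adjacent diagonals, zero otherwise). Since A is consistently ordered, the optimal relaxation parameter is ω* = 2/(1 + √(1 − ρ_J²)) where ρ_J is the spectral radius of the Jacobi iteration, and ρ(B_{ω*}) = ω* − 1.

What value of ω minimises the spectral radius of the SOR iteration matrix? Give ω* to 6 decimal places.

ω* = 1.943475

With n=107, ρ(Jacobi) = cos(π/108) = 0.999577.
√(1−ρ_J²) = |sin(π/108)| = 0.0290847
[ω*] 2 ÷ (1 + 0.0290847) = 2 ÷ 1.0290847 = 1.943475.
and ρ(B_{ω*}) = 1.943475 − 1 = 0.943475.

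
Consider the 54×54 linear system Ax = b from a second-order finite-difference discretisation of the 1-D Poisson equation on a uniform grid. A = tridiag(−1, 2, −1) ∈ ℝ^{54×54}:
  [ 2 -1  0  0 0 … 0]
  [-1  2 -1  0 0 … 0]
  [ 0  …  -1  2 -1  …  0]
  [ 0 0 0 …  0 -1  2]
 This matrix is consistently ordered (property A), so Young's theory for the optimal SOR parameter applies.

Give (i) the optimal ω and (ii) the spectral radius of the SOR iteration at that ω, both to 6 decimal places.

n=54: λ(B_J) = 1 − λ(A)/2 = cos(kπ/55); k=1 gives ρ_J = 0.998369.
√(1 − cos²(π/55)) = sin(π/55) ≈ 0.0570888.
[ω*] 2 ÷ (1 + 0.0570888) = 2 ÷ 1.0570888 = 1.891989.
At ω = 1.891989 every |λ(B_ω)| = ω−1, so ρ_SOR = 0.891989.

ω* = 1.891989, ρ_SOR = 0.891989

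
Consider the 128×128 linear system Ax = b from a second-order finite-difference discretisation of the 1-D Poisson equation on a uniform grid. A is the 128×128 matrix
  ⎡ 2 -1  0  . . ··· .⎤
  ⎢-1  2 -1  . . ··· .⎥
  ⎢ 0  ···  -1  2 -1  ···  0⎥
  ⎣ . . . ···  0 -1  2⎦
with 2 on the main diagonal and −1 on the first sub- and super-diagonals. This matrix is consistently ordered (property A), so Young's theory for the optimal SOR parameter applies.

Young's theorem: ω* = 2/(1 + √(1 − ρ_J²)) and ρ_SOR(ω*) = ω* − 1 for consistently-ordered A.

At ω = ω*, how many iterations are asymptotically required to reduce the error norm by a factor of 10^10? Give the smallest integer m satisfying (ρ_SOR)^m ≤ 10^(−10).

½·tridiag(1,0,1) at n=128: λ_k = cos(kπ/129); max |λ| at k=1 ⇒ ρ_J = cos(π/129) ≈ 0.9997035.
1 − cos²(π/129) = sin²(π/129) ⇒ √(1−ρ_J²) = sin(π/129) = 0.0243510.
ω* = 2/(1 + 0.0243510) = 2/1.0243510 = 1.9524558.
At ω = 1.9524558 every |λ(B_ω)| = ω−1, so ρ_SOR = 0.9524558.
m ≥ 10·ln10 / (−ln 0.9524558) = 472.698; smallest integer m = 473.

m = 473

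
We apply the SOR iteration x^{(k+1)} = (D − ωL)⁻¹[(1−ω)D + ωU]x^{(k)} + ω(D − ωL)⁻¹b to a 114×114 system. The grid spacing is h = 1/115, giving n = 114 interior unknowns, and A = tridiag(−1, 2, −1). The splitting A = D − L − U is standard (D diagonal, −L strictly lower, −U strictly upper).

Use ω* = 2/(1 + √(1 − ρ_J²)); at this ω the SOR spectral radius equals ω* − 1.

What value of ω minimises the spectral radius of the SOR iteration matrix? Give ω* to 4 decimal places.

ω* = 1.9468

½·tridiag(1,0,1) at n=114: λ_k = cos(kπ/115); max |λ| at k=1 ⇒ ρ_J = cos(π/115) ≈ 0.9996.
1 − cos²(π/115) = sin²(π/115) ⇒ √(1−ρ_J²) = sin(π/115) = 0.02731.
ω* = 2/(1+0.02731) = 1.9468
and ρ(B_{ω*}) = 1.9468 − 1 = 0.9468.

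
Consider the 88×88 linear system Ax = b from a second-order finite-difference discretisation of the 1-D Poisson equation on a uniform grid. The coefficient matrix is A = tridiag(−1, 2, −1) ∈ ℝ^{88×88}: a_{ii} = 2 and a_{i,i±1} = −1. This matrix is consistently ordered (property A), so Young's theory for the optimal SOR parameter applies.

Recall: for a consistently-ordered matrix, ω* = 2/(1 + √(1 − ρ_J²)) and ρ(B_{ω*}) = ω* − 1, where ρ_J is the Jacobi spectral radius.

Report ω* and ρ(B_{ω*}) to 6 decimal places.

ω* = 1.931823, ρ_SOR = 0.931823

[ρ_J] n=88: ρ(B_J) = cos(π/(n+1)) = cos(π/89) = 0.999377.
√(1−ρ_J²) simplifies to sin(π/89) = 0.0352915.
[ω*] 2 ÷ (1 + 0.0352915) = 2 ÷ 1.0352915 = 1.931823.
and ρ(B_{ω*}) = 1.931823 − 1 = 0.931823.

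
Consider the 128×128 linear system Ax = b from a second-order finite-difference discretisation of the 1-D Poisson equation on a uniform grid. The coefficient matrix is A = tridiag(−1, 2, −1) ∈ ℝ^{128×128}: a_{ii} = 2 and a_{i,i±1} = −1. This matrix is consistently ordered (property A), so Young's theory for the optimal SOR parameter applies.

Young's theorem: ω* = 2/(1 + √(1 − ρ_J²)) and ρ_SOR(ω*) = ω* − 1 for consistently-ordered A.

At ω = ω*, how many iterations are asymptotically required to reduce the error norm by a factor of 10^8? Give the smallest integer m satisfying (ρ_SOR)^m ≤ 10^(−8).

m = 379

spectrum of D⁻¹(L+U) = {cos(kπ/129) : 1≤k≤128}; ρ_J = cos(π/129) = 0.9997035.
root = sin(π/129) = 0.0243510  (since 1−cos² = sin²).
ω* = 2 / (1 + 0.0243510) = 2 / 1.0243510 ≈ 1.9524558.
ρ_SOR = ω* − 1 ≈ 0.9524558.
m ≥ 8·ln10 / (−ln 0.9524558) = 378.158; smallest integer m = 379.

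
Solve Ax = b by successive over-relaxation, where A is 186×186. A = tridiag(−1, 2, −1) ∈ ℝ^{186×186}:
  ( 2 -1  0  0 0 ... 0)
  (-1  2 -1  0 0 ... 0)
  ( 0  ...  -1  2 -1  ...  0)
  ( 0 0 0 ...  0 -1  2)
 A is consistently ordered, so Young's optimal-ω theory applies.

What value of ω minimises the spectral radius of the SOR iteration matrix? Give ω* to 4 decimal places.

n=186: λ(B_J) = 1 − λ(A)/2 = cos(kπ/187); k=1 gives ρ_J = 0.9999.
root = sin(π/187) = 0.01680  (since 1−cos² = sin²).
[ω*] 2 ÷ (1 + 0.01680) = 2 ÷ 1.01680 = 1.9670.
[ρ_SOR] ω* − 1 = 0.9670.

ω* = 1.9670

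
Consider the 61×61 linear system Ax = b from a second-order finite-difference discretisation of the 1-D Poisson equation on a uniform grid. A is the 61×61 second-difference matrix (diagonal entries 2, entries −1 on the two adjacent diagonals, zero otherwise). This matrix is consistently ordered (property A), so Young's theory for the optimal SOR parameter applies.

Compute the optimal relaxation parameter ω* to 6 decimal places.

n=61: λ(B_J) = 1 − λ(A)/2 = cos(kπ/62); k=1 gives ρ_J = 0.998717.
√(1−ρ_J²) = |sin(π/62)| = 0.0506492
[ω*] 2 ÷ (1 + 0.0506492) = 2 ÷ 1.0506492 = 1.903585.
[ρ_SOR] ω* − 1 = 0.903585.

ω* = 1.903585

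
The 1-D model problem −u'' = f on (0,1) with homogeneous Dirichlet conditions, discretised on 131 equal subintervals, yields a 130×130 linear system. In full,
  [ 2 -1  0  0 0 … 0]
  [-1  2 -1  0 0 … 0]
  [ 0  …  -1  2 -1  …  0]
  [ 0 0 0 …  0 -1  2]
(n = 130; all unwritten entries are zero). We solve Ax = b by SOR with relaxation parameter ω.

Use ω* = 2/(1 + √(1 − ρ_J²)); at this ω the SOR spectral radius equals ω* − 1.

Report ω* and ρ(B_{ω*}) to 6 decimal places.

ω* = 1.953164, ρ_SOR = 0.953164

B_J for the 130×130 system has eigenvalues cos(kπ/131); ρ_J = cos(π/131) = 0.999712.
1 − cos²(π/131) = sin²(π/131) ⇒ √(1−ρ_J²) = sin(π/131) = 0.0239793.
Then 2/(1+√(1−ρ_J²)) = 2/(1+0.0239793); ω* = 2/1.0239793 = 1.953164.
and ρ(B_{ω*}) = 1.953164 − 1 = 0.953164.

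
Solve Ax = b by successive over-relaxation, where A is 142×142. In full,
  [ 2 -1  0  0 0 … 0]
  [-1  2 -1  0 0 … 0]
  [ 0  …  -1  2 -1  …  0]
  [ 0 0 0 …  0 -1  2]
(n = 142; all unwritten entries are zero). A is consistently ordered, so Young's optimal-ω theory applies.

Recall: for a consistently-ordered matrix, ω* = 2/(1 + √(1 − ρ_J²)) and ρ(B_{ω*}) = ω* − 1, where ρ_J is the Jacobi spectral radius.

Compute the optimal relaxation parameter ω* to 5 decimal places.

½·tridiag(1,0,1) at n=142: λ_k = cos(kπ/143); max |λ| at k=1 ⇒ ρ_J = cos(π/143) ≈ 0.99976.
√(1 − cos²(π/143)) = sin(π/143) ≈ 0.021967.
ω* = 2/(1 + 0.021967) = 2/1.021967 = 1.95701.
and ρ(B_{ω*}) = 1.95701 − 1 = 0.95701.

ω* = 1.95701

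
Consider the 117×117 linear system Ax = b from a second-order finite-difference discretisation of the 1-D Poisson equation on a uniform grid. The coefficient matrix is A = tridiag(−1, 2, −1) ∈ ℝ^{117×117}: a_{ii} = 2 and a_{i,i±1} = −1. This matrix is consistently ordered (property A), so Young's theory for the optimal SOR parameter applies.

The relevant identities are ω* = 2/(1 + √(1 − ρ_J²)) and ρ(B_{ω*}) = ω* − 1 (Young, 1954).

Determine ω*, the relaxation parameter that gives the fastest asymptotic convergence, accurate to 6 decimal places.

ρ_J = max_k |cos(kπ/118)| = cos(π/118) = 0.999646
√(1−ρ_J²) = |sin(π/118)| = 0.0266205
ω* = 2/(1+0.0266205) = 1.948140
ρ_SOR = ω* − 1 ≈ 0.948140.

ω* = 1.948140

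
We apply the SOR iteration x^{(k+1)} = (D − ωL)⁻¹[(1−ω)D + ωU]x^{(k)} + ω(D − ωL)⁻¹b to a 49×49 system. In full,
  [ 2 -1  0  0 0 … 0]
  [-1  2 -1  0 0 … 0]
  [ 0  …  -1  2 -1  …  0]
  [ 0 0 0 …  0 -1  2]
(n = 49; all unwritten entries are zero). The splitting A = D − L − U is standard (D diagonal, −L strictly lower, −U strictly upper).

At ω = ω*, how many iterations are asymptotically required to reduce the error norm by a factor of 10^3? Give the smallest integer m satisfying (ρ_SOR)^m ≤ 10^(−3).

n=49: λ(B_J) = 1 − λ(A)/2 = cos(kπ/50); k=1 gives ρ_J = 0.9980267.
√(1−ρ_J²) simplifies to sin(π/50) = 0.0627905.
ω* = 2/(1 + 0.0627905) = 2/1.0627905 = 1.8818384.
and ρ(B_{ω*}) = 1.8818384 − 1 = 0.8818384.
Need (0.8818384)^m ≤ 10^(−3): m ≥ 3·ln10/|ln 0.8818384| = 6.90776/0.125746 = 54.934 ⇒ m = 55.

m = 55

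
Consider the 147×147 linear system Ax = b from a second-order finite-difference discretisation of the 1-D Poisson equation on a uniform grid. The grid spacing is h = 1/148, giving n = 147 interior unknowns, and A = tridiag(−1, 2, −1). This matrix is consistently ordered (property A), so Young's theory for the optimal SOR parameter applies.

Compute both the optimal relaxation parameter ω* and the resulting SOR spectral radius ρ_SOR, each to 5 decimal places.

spectrum of D⁻¹(L+U) = {cos(kπ/148) : 1≤k≤147}; ρ_J = cos(π/148) = 0.99977.
root = sin(π/148) = 0.021225  (since 1−cos² = sin²).
Then 2/(1+√(1−ρ_J²)) = 2/(1+0.021225); ω* = 2/1.021225 = 1.95843.
[ρ_SOR] ω* − 1 = 0.95843.

ω* = 1.95843, ρ_SOR = 0.95843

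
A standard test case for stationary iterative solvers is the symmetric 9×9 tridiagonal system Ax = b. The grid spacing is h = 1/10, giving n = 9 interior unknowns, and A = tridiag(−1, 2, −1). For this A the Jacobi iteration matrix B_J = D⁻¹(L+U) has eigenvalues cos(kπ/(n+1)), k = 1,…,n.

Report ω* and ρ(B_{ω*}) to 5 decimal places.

ω* = 1.52786, ρ_SOR = 0.52786

spectrum of D⁻¹(L+U) = {cos(kπ/10) : 1≤k≤9}; ρ_J = cos(π/10) = 0.95106.
root = sin(π/10) = 0.309017  (since 1−cos² = sin²).
[ω*] 2 ÷ (1 + 0.309017) = 2 ÷ 1.309017 = 1.52786.
ρ_SOR = ω* − 1 ≈ 0.52786.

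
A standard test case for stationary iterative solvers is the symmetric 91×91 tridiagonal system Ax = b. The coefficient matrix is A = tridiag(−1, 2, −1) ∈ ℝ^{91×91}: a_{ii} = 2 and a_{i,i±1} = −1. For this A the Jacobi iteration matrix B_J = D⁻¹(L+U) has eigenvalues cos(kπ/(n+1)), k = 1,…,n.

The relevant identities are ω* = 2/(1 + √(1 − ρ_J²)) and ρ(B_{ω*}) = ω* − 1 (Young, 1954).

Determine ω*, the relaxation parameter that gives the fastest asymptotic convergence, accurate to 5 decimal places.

spectrum of D⁻¹(L+U) = {cos(kπ/92) : 1≤k≤91}; ρ_J = cos(π/92) = 0.99942.
√(1−ρ_J²) = |sin(π/92)| = 0.034141
ω* = 2 / (1 + 0.034141) = 2 / 1.034141 ≈ 1.93397.
ρ_SOR = ω* − 1 = 1.93397 − 1 = 0.93397.

ω* = 1.93397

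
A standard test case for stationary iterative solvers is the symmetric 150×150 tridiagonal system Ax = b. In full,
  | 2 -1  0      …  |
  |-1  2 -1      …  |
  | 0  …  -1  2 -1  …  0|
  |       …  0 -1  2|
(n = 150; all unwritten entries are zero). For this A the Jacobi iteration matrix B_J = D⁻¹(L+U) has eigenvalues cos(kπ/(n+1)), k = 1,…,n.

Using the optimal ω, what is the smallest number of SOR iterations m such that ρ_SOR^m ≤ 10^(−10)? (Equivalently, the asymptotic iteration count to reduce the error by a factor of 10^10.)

m = 554

n=150: λ(B_J) = 1 − λ(A)/2 = cos(kπ/151); k=1 gives ρ_J = 0.9997836.
√(1 − cos²(π/151)) = sin(π/151) ≈ 0.0208037.
ω* = 2/(1+0.0208037) = 1.9592405
ρ(B_{ω*}) = ω*−1 = 0.9592405
For 10 digits: m = 10·ln10 / (−ln 0.9592405) = 23.0259/0.0416135 = 553.328; round up → m = 554.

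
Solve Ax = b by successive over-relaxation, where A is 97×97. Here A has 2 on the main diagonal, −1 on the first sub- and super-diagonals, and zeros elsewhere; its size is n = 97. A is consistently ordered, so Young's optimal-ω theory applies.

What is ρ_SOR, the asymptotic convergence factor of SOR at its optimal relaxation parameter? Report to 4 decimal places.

ρ_SOR = 0.9379

[ρ_J] n=97: ρ(B_J) = cos(π/(n+1)) = cos(π/98) = 0.9995.
1 − cos²(π/98) = sin²(π/98) ⇒ √(1−ρ_J²) = sin(π/98) = 0.03205.
ω* = 2 / (1 + 0.03205) = 2 / 1.03205 ≈ 1.9379.
Hence ρ(B_{ω*}) = 1.9379 − 1 = 0.9379.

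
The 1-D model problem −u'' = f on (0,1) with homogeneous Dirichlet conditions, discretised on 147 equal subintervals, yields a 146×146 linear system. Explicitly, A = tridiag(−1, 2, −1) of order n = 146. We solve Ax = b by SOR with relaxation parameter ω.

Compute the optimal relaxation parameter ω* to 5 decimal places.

ω* = 1.95815

n=146: λ(B_J) = 1 − λ(A)/2 = cos(kπ/147); k=1 gives ρ_J = 0.99977.
1 − cos²(π/147) = sin²(π/147) ⇒ √(1−ρ_J²) = sin(π/147) = 0.021370.
Then 2/(1+√(1−ρ_J²)) = 2/(1+0.021370); ω* = 2/1.021370 = 1.95815.
At ω = 1.95815 every |λ(B_ω)| = ω−1, so ρ_SOR = 0.95815.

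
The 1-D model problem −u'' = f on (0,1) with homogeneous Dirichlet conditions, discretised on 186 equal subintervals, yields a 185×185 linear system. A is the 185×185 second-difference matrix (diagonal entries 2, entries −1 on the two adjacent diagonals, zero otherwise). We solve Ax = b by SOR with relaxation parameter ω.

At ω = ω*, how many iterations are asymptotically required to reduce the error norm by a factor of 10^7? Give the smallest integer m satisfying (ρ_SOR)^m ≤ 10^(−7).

m = 478

n=185: λ(B_J) = 1 − λ(A)/2 = cos(kπ/186); k=1 gives ρ_J = 0.9998574.
root = sin(π/186) = 0.0168895  (since 1−cos² = sin²).
ω* = 2 / (1 + 0.0168895) = 2 / 1.0168895 ≈ 1.9667820.
ρ_SOR = ω* − 1 ≈ 0.9667820.
m ≥ 7·ln10 / (−ln 0.9667820) = 477.118; smallest integer m = 478.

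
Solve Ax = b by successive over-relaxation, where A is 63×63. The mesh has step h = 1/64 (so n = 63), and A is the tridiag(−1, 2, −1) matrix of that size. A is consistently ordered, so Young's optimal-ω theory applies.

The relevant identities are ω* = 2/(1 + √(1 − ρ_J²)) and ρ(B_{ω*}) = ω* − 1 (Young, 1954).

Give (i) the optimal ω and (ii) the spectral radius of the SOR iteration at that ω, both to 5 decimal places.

ω* = 1.90645, ρ_SOR = 0.90645

With n=63, ρ(Jacobi) = cos(π/64) = 0.99880.
√(1−ρ_J²) = |sin(π/64)| = 0.049068
Then 2/(1+√(1−ρ_J²)) = 2/(1+0.049068); ω* = 2/1.049068 = 1.90645.
ρ(B_{ω*}) = ω*−1 = 0.90645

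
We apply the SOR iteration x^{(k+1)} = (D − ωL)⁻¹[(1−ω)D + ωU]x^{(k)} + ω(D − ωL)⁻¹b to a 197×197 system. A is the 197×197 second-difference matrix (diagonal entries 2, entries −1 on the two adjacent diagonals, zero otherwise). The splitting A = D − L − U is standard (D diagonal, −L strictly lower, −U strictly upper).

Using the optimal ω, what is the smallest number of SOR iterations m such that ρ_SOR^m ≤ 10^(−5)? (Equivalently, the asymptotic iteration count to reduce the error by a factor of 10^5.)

[ρ_J] n=197: ρ(B_J) = cos(π/(n+1)) = cos(π/198) = 0.9998741.
√(1 − cos²(π/198)) = sin(π/198) ≈ 0.0158660.
So ω* = 2/1.0158660 = 1.9687636 (Young).
ρ_SOR = ω* − 1 ≈ 0.9687636.
(0.9687636)^m ≤ 10^{−5}  ⇒  m·ln(0.9687636) ≤ −5·ln10  ⇒  m ≥ 362.786  ⇒  m = 363

m = 363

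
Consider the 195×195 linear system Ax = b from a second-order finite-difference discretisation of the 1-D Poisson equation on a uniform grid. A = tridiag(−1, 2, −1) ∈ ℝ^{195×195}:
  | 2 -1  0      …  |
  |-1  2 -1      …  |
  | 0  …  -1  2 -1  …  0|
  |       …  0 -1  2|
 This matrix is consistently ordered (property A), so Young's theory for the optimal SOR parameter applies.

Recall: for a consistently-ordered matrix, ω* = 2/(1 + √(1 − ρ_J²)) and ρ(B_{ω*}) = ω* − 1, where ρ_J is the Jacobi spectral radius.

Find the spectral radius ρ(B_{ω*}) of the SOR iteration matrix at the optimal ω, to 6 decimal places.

n=195: λ(B_J) = 1 − λ(A)/2 = cos(kπ/196); k=1 gives ρ_J = 0.999872.
root = sin(π/196) = 0.0160278  (since 1−cos² = sin²).
ω* = 2/(1+0.0160278) = 1.968450
ρ_SOR = ω* − 1 = 1.968450 − 1 = 0.968450.

ρ_SOR = 0.968450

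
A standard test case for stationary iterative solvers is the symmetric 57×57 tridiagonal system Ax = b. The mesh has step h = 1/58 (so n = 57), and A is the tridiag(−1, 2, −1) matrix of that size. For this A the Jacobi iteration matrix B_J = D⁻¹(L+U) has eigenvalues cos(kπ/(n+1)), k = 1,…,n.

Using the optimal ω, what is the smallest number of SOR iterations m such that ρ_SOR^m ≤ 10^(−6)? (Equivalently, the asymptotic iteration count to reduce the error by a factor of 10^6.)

m = 128

B_J for the 57×57 system has eigenvalues cos(kπ/58); ρ_J = cos(π/58) = 0.9985334.
√(1 − cos²(π/58)) = sin(π/58) ≈ 0.0541389.
ω* = 2/(1 + 0.0541389) = 2/1.0541389 = 1.8972832.
Hence ρ(B_{ω*}) = 1.8972832 − 1 = 0.8972832.
m ≥ 6·ln10 / (−ln 0.8972832) = 127.468; smallest integer m = 128.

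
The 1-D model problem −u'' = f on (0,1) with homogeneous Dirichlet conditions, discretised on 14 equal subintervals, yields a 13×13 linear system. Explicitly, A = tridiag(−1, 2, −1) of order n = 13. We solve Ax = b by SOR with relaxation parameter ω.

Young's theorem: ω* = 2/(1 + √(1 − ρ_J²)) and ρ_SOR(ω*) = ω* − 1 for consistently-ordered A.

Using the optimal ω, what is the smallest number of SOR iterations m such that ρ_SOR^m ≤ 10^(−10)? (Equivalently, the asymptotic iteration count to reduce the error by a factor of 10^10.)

m = 51

n=13: λ(B_J) = 1 − λ(A)/2 = cos(kπ/14); k=1 gives ρ_J = 0.9749279.
√(1−ρ_J²) simplifies to sin(π/14) = 0.2225209.
[ω*] 2 ÷ (1 + 0.2225209) = 2 ÷ 1.2225209 = 1.6359639.
and ρ(B_{ω*}) = 1.6359639 − 1 = 0.6359639.
Need (0.6359639)^m ≤ 10^(−10): m ≥ 10·ln10/|ln 0.6359639| = 23.0259/0.452613 = 50.873 ⇒ m = 51.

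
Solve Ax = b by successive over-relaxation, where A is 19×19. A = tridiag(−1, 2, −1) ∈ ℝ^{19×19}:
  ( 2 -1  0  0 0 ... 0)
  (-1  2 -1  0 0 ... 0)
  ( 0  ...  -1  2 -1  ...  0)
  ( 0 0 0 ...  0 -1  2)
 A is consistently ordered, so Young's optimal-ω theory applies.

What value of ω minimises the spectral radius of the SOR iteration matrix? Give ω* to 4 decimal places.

ω* = 1.7295

ρ_J = max_k |cos(kπ/20)| = cos(π/20) = 0.9877
√(1−ρ_J²) = |sin(π/20)| = 0.15643
ω* = 2/(1+0.15643) = 1.7295
[ρ_SOR] ω* − 1 = 0.7295.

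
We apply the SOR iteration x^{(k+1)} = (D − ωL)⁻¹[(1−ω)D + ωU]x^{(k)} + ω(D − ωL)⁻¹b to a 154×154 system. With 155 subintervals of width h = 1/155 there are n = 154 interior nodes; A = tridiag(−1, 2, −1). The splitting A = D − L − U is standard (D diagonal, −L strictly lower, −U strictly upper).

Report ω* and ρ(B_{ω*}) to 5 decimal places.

ω* = 1.96027, ρ_SOR = 0.96027

ρ_J = max_k |cos(kπ/155)| = cos(π/155) = 0.99979
√(1 − cos²(π/155)) = sin(π/155) ≈ 0.020267.
ω* = 2/(1+0.020267) = 1.96027
Hence ρ(B_{ω*}) = 1.96027 − 1 = 0.96027.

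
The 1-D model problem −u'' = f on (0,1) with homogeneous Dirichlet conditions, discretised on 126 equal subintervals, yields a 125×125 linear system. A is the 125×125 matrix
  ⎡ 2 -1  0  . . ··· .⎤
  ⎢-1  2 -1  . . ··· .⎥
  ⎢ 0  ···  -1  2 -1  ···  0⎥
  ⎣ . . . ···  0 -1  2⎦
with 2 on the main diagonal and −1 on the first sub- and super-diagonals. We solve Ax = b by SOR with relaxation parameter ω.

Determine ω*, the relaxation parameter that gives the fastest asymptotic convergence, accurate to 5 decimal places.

With n=125, ρ(Jacobi) = cos(π/126) = 0.99969.
1 − cos²(π/126) = sin²(π/126) ⇒ √(1−ρ_J²) = sin(π/126) = 0.024931.
Then 2/(1+√(1−ρ_J²)) = 2/(1+0.024931); ω* = 2/1.024931 = 1.95135.
At ω = 1.95135 every |λ(B_ω)| = ω−1, so ρ_SOR = 0.95135.

ω* = 1.95135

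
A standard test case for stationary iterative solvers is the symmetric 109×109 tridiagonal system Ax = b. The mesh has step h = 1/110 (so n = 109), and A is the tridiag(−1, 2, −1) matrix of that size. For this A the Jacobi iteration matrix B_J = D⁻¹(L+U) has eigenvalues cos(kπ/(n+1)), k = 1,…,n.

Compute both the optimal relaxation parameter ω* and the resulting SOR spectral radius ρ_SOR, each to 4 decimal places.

ω* = 1.9445, ρ_SOR = 0.9445

With n=109, ρ(Jacobi) = cos(π/110) = 0.9996.
√(1−ρ_J²) simplifies to sin(π/110) = 0.02856.
ω* = 2/(1+0.02856) = 1.9445
ρ_SOR = ω* − 1 ≈ 0.9445.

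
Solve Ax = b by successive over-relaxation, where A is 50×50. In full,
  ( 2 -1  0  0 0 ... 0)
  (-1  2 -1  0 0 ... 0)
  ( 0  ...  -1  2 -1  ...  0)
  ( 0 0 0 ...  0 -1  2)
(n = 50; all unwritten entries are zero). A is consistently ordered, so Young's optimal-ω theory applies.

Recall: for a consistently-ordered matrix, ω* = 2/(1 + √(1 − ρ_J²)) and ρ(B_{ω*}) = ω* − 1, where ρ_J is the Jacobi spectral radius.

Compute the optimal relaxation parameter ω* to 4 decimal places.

ω* = 1.8840

[ρ_J] n=50: ρ(B_J) = cos(π/(n+1)) = cos(π/51) = 0.9981.
1 − cos²(π/51) = sin²(π/51) ⇒ √(1−ρ_J²) = sin(π/51) = 0.06156.
So ω* = 2/1.06156 = 1.8840 (Young).
ρ(B_{ω*}) = ω*−1 = 0.8840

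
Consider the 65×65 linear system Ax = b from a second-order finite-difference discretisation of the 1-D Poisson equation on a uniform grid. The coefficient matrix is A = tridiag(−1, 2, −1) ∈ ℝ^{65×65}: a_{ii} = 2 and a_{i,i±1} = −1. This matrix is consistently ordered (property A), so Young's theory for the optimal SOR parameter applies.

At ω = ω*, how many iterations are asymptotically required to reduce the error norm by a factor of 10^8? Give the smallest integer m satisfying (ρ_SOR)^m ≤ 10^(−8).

m = 194

spectrum of D⁻¹(L+U) = {cos(kπ/66) : 1≤k≤65}; ρ_J = cos(π/66) = 0.9988673.
1 − cos²(π/66) = sin²(π/66) ⇒ √(1−ρ_J²) = sin(π/66) = 0.0475819.
ω* = 2/(1+0.0475819) = 1.9091586
ρ_SOR = ω* − 1 ≈ 0.9091586.
Need (0.9091586)^m ≤ 10^(−8): m ≥ 8·ln10/|ln 0.9091586| = 18.4207/0.0952357 = 193.422 ⇒ m = 194.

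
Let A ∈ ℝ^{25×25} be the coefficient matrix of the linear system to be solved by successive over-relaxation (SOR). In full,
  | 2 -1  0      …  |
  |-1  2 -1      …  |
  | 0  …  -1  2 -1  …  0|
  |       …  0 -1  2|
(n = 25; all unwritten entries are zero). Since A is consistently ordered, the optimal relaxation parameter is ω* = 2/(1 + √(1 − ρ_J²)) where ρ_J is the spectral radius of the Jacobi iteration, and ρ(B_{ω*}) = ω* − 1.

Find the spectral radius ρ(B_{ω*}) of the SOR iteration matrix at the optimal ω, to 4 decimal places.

spectrum of D⁻¹(L+U) = {cos(kπ/26) : 1≤k≤25}; ρ_J = cos(π/26) = 0.9927.
1 − cos²(π/26) = sin²(π/26) ⇒ √(1−ρ_J²) = sin(π/26) = 0.12054.
ω* = 2/(1 + 0.12054) = 2/1.12054 = 1.7849.
[ρ_SOR] ω* − 1 = 0.7849.

ρ_SOR = 0.7849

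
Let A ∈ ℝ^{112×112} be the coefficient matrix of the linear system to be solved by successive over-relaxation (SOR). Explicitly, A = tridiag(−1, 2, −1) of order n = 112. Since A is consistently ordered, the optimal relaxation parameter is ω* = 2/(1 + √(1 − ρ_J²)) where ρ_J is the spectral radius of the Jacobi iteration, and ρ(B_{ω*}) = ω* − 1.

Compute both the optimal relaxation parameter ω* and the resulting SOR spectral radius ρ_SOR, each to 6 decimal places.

ω* = 1.945907, ρ_SOR = 0.945907

B_J for the 112×112 system has eigenvalues cos(kπ/113); ρ_J = cos(π/113) = 0.999614.
root = sin(π/113) = 0.0277981  (since 1−cos² = sin²).
[ω*] 2 ÷ (1 + 0.0277981) = 2 ÷ 1.0277981 = 1.945907.
ρ_SOR = ω* − 1 = 1.945907 − 1 = 0.945907.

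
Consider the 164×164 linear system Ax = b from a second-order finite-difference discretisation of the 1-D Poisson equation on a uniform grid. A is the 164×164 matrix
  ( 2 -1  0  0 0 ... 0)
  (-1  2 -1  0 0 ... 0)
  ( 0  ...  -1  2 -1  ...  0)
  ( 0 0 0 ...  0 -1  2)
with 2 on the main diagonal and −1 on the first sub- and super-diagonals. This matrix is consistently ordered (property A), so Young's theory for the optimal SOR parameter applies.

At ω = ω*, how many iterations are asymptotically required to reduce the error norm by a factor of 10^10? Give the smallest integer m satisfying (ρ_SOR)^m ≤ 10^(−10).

[ρ_J] n=164: ρ(B_J) = cos(π/(n+1)) = cos(π/165) = 0.9998187.
√(1−ρ_J²) simplifies to sin(π/165) = 0.0190388.
ω* = 2/(1 + 0.0190388) = 2/1.0190388 = 1.9626338.
Hence ρ(B_{ω*}) = 1.9626338 − 1 = 0.9626338.
(0.9626338)^m ≤ 10^{−10}  ⇒  m·ln(0.9626338) ≤ −10·ln10  ⇒  m ≥ 604.637  ⇒  m = 605

m = 605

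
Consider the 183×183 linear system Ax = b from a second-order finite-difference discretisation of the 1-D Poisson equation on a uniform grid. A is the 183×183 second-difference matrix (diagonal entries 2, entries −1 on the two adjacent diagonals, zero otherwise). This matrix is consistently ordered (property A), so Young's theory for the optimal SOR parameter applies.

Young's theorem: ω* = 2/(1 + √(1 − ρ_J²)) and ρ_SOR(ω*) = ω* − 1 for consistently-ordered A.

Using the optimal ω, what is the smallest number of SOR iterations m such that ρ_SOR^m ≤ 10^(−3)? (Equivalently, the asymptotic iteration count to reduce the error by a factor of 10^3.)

m = 203

spectrum of D⁻¹(L+U) = {cos(kπ/184) : 1≤k≤183}; ρ_J = cos(π/184) = 0.9998542.
√(1−ρ_J²) = |sin(π/184)| = 0.0170730
Then 2/(1+√(1−ρ_J²)) = 2/(1+0.0170730); ω* = 2/1.0170730 = 1.9664272.
ρ_SOR = ω* − 1 = 1.9664272 − 1 = 0.9664272.
ρ_SOR^m ≤ 10^(−3) ⇔ m ≥ 3·ln10/(−ln 0.9664272) = 6.90776/0.0341493 = 202.281; m = ⌈202.281⌉ = 203.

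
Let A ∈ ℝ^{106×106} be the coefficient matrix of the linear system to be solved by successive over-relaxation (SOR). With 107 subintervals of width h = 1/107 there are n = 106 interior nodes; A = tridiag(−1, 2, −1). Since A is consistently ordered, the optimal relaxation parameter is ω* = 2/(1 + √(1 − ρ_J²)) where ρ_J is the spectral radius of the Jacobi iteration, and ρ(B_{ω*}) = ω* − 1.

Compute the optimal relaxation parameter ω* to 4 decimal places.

B_J for the 106×106 system has eigenvalues cos(kπ/107); ρ_J = cos(π/107) = 0.9996.
√(1 − cos²(π/107)) = sin(π/107) ≈ 0.02936.
Then 2/(1+√(1−ρ_J²)) = 2/(1+0.02936); ω* = 2/1.02936 = 1.9430.
[ρ_SOR] ω* − 1 = 0.9430.

ω* = 1.9430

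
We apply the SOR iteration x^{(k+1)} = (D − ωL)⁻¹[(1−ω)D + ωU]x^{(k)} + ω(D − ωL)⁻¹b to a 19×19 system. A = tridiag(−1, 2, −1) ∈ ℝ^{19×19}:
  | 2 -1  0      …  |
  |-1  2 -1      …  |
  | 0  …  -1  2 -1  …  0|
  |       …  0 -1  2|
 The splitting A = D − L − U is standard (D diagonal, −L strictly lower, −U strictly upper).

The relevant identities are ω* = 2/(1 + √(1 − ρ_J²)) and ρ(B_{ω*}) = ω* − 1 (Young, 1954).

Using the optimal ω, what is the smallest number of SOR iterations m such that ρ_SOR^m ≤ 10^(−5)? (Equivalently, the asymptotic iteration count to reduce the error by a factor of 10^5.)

B_J for the 19×19 system has eigenvalues cos(kπ/20); ρ_J = cos(π/20) = 0.9876883.
root = sin(π/20) = 0.1564345  (since 1−cos² = sin²).
[ω*] 2 ÷ (1 + 0.1564345) = 2 ÷ 1.1564345 = 1.7294538.
ρ(B_{ω*}) = ω*−1 = 0.7294538
5·ln10 = 11.5129; −ln(0.7294538) = 0.315459; m = ⌈11.5129/0.315459⌉ = ⌈36.496⌉ = 37.

m = 37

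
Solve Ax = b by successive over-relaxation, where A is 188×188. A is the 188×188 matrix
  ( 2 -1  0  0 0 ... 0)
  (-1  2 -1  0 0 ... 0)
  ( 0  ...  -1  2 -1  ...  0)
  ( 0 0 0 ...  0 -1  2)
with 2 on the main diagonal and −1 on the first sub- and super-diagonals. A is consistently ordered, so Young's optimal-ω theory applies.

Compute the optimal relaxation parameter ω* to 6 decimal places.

ω* = 1.967301

spectrum of D⁻¹(L+U) = {cos(kπ/189) : 1≤k≤188}; ρ_J = cos(π/189) = 0.999862.
root = sin(π/189) = 0.0166214  (since 1−cos² = sin²).
So ω* = 2/1.0166214 = 1.967301 (Young).
At ω = 1.967301 every |λ(B_ω)| = ω−1, so ρ_SOR = 0.967301.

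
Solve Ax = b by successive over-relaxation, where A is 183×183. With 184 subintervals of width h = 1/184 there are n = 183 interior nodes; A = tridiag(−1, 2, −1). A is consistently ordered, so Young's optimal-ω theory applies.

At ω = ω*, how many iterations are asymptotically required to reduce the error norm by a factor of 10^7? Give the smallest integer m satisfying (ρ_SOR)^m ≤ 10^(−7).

m = 472

B_J for the 183×183 system has eigenvalues cos(kπ/184); ρ_J = cos(π/184) = 0.9998542.
√(1−ρ_J²) = |sin(π/184)| = 0.0170730
ω* = 2 / (1 + 0.0170730) = 2 / 1.0170730 ≈ 1.9664272.
[ρ_SOR] ω* − 1 = 0.9664272.
(0.9664272)^m ≤ 10^{−7}  ⇒  m·ln(0.9664272) ≤ −7·ln10  ⇒  m ≥ 471.989  ⇒  m = 472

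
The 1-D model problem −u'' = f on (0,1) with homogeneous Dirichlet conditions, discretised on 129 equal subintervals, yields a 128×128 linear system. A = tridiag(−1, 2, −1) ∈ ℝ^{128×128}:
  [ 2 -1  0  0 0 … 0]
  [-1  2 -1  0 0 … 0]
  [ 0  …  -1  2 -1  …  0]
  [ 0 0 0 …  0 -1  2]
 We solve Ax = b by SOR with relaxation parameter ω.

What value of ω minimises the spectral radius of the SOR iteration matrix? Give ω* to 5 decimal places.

ρ_J = max_k |cos(kπ/129)| = cos(π/129) = 0.99970
root = sin(π/129) = 0.024351  (since 1−cos² = sin²).
ω* = 2/(1+0.024351) = 1.95246
ρ_SOR = ω* − 1 ≈ 0.95246.

ω* = 1.95246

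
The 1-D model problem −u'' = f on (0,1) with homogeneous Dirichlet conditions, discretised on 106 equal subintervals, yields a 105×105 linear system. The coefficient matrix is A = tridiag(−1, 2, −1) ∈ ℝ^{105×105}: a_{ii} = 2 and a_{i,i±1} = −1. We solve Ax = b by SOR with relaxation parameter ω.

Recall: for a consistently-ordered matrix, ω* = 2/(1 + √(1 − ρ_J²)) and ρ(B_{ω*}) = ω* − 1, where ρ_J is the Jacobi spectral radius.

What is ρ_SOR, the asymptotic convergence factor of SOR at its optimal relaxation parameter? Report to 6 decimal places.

spectrum of D⁻¹(L+U) = {cos(kπ/106) : 1≤k≤105}; ρ_J = cos(π/106) = 0.999561.
√(1−ρ_J²) simplifies to sin(π/106) = 0.0296333.
Young: ω* = 2/(1+√(1−ρ_J²)) = 2/(1+0.0296333) = 2/1.0296333 = 1.942439.
ρ_SOR = ω* − 1 ≈ 0.942439.

ρ_SOR = 0.942439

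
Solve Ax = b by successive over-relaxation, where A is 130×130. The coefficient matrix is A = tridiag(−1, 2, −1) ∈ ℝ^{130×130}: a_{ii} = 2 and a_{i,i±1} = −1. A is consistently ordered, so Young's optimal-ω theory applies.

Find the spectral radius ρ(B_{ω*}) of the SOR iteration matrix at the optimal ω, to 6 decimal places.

ρ_SOR = 0.953164

n=130: λ(B_J) = 1 − λ(A)/2 = cos(kπ/131); k=1 gives ρ_J = 0.999712.
√(1−ρ_J²) simplifies to sin(π/131) = 0.0239793.
ω* = 2/(1 + 0.0239793) = 2/1.0239793 = 1.953164.
ρ(B_{ω*}) = ω*−1 = 0.953164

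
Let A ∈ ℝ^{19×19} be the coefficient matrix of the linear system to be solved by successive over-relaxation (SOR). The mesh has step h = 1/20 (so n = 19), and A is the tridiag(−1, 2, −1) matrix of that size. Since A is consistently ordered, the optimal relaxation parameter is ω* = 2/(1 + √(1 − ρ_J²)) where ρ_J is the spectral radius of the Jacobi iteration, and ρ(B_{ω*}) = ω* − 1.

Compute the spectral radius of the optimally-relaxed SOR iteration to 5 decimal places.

ρ_SOR = 0.72945

[ρ_J] n=19: ρ(B_J) = cos(π/(n+1)) = cos(π/20) = 0.98769.
1 − cos²(π/20) = sin²(π/20) ⇒ √(1−ρ_J²) = sin(π/20) = 0.156434.
Then 2/(1+√(1−ρ_J²)) = 2/(1+0.156434); ω* = 2/1.156434 = 1.72945.
ρ_SOR = ω* − 1 = 1.72945 − 1 = 0.72945.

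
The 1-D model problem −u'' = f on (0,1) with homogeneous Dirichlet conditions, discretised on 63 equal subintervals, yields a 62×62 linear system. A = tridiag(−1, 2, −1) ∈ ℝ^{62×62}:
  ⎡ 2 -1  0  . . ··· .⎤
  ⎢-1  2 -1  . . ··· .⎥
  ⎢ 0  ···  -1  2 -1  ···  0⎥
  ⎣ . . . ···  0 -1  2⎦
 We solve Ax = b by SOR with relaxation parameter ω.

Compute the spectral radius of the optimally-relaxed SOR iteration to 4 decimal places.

ρ_SOR = 0.9050

½·tridiag(1,0,1) at n=62: λ_k = cos(kπ/63); max |λ| at k=1 ⇒ ρ_J = cos(π/63) ≈ 0.9988.
√(1 − cos²(π/63)) = sin(π/63) ≈ 0.04985.
ω* = 2/(1+0.04985) = 1.9050
and ρ(B_{ω*}) = 1.9050 − 1 = 0.9050.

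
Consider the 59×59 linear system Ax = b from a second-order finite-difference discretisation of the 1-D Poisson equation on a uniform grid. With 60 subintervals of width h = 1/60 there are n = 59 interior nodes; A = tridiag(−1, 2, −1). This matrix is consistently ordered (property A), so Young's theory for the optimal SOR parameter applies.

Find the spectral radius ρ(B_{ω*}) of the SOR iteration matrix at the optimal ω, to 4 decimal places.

ρ_J = max_k |cos(kπ/60)| = cos(π/60) = 0.9986
√(1−ρ_J²) simplifies to sin(π/60) = 0.05234.
So ω* = 2/1.05234 = 1.9005 (Young).
ρ(B_{ω*}) = ω*−1 = 0.9005

ρ_SOR = 0.9005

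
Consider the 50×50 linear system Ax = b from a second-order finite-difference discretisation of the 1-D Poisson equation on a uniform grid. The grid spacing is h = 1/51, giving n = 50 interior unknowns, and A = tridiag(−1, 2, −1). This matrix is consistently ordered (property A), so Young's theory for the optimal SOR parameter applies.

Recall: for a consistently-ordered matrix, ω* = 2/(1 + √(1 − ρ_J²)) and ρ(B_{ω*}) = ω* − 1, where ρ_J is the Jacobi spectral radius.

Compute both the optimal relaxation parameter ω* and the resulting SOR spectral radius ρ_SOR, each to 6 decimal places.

ω* = 1.884018, ρ_SOR = 0.884018

spectrum of D⁻¹(L+U) = {cos(kπ/51) : 1≤k≤50}; ρ_J = cos(π/51) = 0.998103.
√(1−ρ_J²) = |sin(π/51)| = 0.0615609
ω* = 2/(1 + 0.0615609) = 2/1.0615609 = 1.884018.
ρ(B_{ω*}) = ω*−1 = 0.884018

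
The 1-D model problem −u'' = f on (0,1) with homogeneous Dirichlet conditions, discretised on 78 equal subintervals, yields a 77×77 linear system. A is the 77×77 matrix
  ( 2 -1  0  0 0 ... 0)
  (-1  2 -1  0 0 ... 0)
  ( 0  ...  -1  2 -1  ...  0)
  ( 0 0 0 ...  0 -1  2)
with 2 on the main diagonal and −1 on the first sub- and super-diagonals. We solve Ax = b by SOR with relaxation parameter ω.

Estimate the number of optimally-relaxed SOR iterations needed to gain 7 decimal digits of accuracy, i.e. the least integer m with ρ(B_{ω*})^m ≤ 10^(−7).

With n=77, ρ(Jacobi) = cos(π/78) = 0.9991890.
√(1−ρ_J²) = |sin(π/78)| = 0.0402659
ω* = 2 / (1 + 0.0402659) = 2 / 1.0402659 ≈ 1.9225854.
Hence ρ(B_{ω*}) = 1.9225854 − 1 = 0.9225854.
ρ_SOR^m ≤ 10^(−7) ⇔ m ≥ 7·ln10/(−ln 0.9225854) = 16.1181/0.0805753 = 200.038; m = ⌈200.038⌉ = 201.

m = 201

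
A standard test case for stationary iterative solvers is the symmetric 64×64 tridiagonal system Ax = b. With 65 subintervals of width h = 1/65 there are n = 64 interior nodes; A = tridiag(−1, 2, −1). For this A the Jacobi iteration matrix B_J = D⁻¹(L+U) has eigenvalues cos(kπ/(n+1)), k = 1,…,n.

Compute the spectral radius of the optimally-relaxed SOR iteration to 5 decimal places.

B_J for the 64×64 system has eigenvalues cos(kπ/65); ρ_J = cos(π/65) = 0.99883.
√(1−ρ_J²) simplifies to sin(π/65) = 0.048313.
ω* = 2/(1 + 0.048313) = 2/1.048313 = 1.90783.
ρ(B_{ω*}) = ω*−1 = 0.90783

ρ_SOR = 0.90783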